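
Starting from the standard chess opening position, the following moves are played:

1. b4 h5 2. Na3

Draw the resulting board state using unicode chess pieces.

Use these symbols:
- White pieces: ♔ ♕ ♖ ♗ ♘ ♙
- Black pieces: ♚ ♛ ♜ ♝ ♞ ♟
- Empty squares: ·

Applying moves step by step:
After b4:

♜ ♞ ♝ ♛ ♚ ♝ ♞ ♜
♟ ♟ ♟ ♟ ♟ ♟ ♟ ♟
· · · · · · · ·
· · · · · · · ·
· ♙ · · · · · ·
· · · · · · · ·
♙ · ♙ ♙ ♙ ♙ ♙ ♙
♖ ♘ ♗ ♕ ♔ ♗ ♘ ♖


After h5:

♜ ♞ ♝ ♛ ♚ ♝ ♞ ♜
♟ ♟ ♟ ♟ ♟ ♟ ♟ ·
· · · · · · · ·
· · · · · · · ♟
· ♙ · · · · · ·
· · · · · · · ·
♙ · ♙ ♙ ♙ ♙ ♙ ♙
♖ ♘ ♗ ♕ ♔ ♗ ♘ ♖


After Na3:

♜ ♞ ♝ ♛ ♚ ♝ ♞ ♜
♟ ♟ ♟ ♟ ♟ ♟ ♟ ·
· · · · · · · ·
· · · · · · · ♟
· ♙ · · · · · ·
♘ · · · · · · ·
♙ · ♙ ♙ ♙ ♙ ♙ ♙
♖ · ♗ ♕ ♔ ♗ ♘ ♖



  a b c d e f g h
  ─────────────────
8│♜ ♞ ♝ ♛ ♚ ♝ ♞ ♜│8
7│♟ ♟ ♟ ♟ ♟ ♟ ♟ ·│7
6│· · · · · · · ·│6
5│· · · · · · · ♟│5
4│· ♙ · · · · · ·│4
3│♘ · · · · · · ·│3
2│♙ · ♙ ♙ ♙ ♙ ♙ ♙│2
1│♖ · ♗ ♕ ♔ ♗ ♘ ♖│1
  ─────────────────
  a b c d e f g h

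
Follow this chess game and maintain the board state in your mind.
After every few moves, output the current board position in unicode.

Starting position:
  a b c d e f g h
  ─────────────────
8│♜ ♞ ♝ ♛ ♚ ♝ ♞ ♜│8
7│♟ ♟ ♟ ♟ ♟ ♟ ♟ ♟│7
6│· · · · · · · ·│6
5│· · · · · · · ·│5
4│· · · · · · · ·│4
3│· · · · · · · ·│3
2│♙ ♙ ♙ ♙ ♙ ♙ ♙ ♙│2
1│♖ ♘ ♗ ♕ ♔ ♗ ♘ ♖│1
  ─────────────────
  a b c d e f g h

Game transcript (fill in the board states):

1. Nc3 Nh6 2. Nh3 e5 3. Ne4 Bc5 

  a b c d e f g h
  ─────────────────
8│♜ ♞ ♝ ♛ ♚ · · ♜│8
7│♟ ♟ ♟ ♟ · ♟ ♟ ♟│7
6│· · · · · · · ♞│6
5│· · ♝ · ♟ · · ·│5
4│· · · · ♘ · · ·│4
3│· · · · · · · ♘│3
2│♙ ♙ ♙ ♙ ♙ ♙ ♙ ♙│2
1│♖ · ♗ ♕ ♔ ♗ · ♖│1
  ─────────────────
  a b c d e f g h

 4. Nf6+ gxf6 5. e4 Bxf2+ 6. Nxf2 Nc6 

  a b c d e f g h
  ─────────────────
8│♜ · ♝ ♛ ♚ · · ♜│8
7│♟ ♟ ♟ ♟ · ♟ · ♟│7
6│· · ♞ · · ♟ · ♞│6
5│· · · · ♟ · · ·│5
4│· · · · ♙ · · ·│4
3│· · · · · · · ·│3
2│♙ ♙ ♙ ♙ · ♘ ♙ ♙│2
1│♖ · ♗ ♕ ♔ ♗ · ♖│1
  ─────────────────
  a b c d e f g h

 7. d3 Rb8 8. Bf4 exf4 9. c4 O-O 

  a b c d e f g h
  ─────────────────
8│· ♜ ♝ ♛ · ♜ ♚ ·│8
7│♟ ♟ ♟ ♟ · ♟ · ♟│7
6│· · ♞ · · ♟ · ♞│6
5│· · · · · · · ·│5
4│· · ♙ · ♙ ♟ · ·│4
3│· · · ♙ · · · ·│3
2│♙ ♙ · · · ♘ ♙ ♙│2
1│♖ · · ♕ ♔ ♗ · ♖│1
  ─────────────────
  a b c d e f g h

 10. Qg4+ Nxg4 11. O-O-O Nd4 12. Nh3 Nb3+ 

  a b c d e f g h
  ─────────────────
8│· ♜ ♝ ♛ · ♜ ♚ ·│8
7│♟ ♟ ♟ ♟ · ♟ · ♟│7
6│· · · · · ♟ · ·│6
5│· · · · · · · ·│5
4│· · ♙ · ♙ ♟ ♞ ·│4
3│· ♞ · ♙ · · · ♘│3
2│♙ ♙ · · · · ♙ ♙│2
1│· · ♔ ♖ · ♗ · ♖│1
  ─────────────────
  a b c d e f g h

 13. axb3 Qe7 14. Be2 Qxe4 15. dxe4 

  a b c d e f g h
  ─────────────────
8│· ♜ ♝ · · ♜ ♚ ·│8
7│♟ ♟ ♟ ♟ · ♟ · ♟│7
6│· · · · · ♟ · ·│6
5│· · · · · · · ·│5
4│· · ♙ · ♙ ♟ ♞ ·│4
3│· ♙ · · · · · ♘│3
2│· ♙ · · ♗ · ♙ ♙│2
1│· · ♔ ♖ · · · ♖│1
  ─────────────────
  a b c d e f g h


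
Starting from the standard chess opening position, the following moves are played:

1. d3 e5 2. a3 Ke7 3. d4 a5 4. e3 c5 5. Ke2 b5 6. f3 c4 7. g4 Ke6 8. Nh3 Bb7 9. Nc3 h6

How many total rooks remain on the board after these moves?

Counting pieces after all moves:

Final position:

  a b c d e f g h
  ─────────────────
8│♜ ♞ · ♛ · ♝ ♞ ♜│8
7│· ♝ · ♟ · ♟ ♟ ·│7
6│· · · · ♚ · · ♟│6
5│♟ ♟ · · ♟ · · ·│5
4│· · ♟ ♙ · · ♙ ·│4
3│♙ · ♘ · ♙ ♙ · ♘│3
2│· ♙ ♙ · ♔ · · ♙│2
1│♖ · ♗ ♕ · ♗ · ♖│1
  ─────────────────
  a b c d e f g h


4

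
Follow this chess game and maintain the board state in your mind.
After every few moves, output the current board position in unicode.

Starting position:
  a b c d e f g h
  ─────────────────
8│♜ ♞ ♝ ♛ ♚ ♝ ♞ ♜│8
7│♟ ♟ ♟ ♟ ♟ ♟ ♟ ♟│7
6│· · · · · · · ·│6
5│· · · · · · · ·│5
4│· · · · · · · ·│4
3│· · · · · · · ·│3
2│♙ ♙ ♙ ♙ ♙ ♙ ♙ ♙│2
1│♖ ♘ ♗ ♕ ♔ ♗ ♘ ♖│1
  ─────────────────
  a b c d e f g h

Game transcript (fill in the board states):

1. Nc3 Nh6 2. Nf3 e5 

  a b c d e f g h
  ─────────────────
8│♜ ♞ ♝ ♛ ♚ ♝ · ♜│8
7│♟ ♟ ♟ ♟ · ♟ ♟ ♟│7
6│· · · · · · · ♞│6
5│· · · · ♟ · · ·│5
4│· · · · · · · ·│4
3│· · ♘ · · ♘ · ·│3
2│♙ ♙ ♙ ♙ ♙ ♙ ♙ ♙│2
1│♖ · ♗ ♕ ♔ ♗ · ♖│1
  ─────────────────
  a b c d e f g h

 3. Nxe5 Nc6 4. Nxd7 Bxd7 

  a b c d e f g h
  ─────────────────
8│♜ · · ♛ ♚ ♝ · ♜│8
7│♟ ♟ ♟ ♝ · ♟ ♟ ♟│7
6│· · ♞ · · · · ♞│6
5│· · · · · · · ·│5
4│· · · · · · · ·│4
3│· · ♘ · · · · ·│3
2│♙ ♙ ♙ ♙ ♙ ♙ ♙ ♙│2
1│♖ · ♗ ♕ ♔ ♗ · ♖│1
  ─────────────────
  a b c d e f g h

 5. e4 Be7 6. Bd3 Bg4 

  a b c d e f g h
  ─────────────────
8│♜ · · ♛ ♚ · · ♜│8
7│♟ ♟ ♟ · ♝ ♟ ♟ ♟│7
6│· · ♞ · · · · ♞│6
5│· · · · · · · ·│5
4│· · · · ♙ · ♝ ·│4
3│· · ♘ ♗ · · · ·│3
2│♙ ♙ ♙ ♙ · ♙ ♙ ♙│2
1│♖ · ♗ ♕ ♔ · · ♖│1
  ─────────────────
  a b c d e f g h

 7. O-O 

  a b c d e f g h
  ─────────────────
8│♜ · · ♛ ♚ · · ♜│8
7│♟ ♟ ♟ · ♝ ♟ ♟ ♟│7
6│· · ♞ · · · · ♞│6
5│· · · · · · · ·│5
4│· · · · ♙ · ♝ ·│4
3│· · ♘ ♗ · · · ·│3
2│♙ ♙ ♙ ♙ · ♙ ♙ ♙│2
1│♖ · ♗ ♕ · ♖ ♔ ·│1
  ─────────────────
  a b c d e f g h


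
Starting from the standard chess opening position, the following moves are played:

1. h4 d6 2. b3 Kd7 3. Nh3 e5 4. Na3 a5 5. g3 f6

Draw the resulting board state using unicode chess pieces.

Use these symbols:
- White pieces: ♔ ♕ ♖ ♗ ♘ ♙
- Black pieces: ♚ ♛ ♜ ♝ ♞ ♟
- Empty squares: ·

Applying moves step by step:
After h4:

♜ ♞ ♝ ♛ ♚ ♝ ♞ ♜
♟ ♟ ♟ ♟ ♟ ♟ ♟ ♟
· · · · · · · ·
· · · · · · · ·
· · · · · · · ♙
· · · · · · · ·
♙ ♙ ♙ ♙ ♙ ♙ ♙ ·
♖ ♘ ♗ ♕ ♔ ♗ ♘ ♖


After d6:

♜ ♞ ♝ ♛ ♚ ♝ ♞ ♜
♟ ♟ ♟ · ♟ ♟ ♟ ♟
· · · ♟ · · · ·
· · · · · · · ·
· · · · · · · ♙
· · · · · · · ·
♙ ♙ ♙ ♙ ♙ ♙ ♙ ·
♖ ♘ ♗ ♕ ♔ ♗ ♘ ♖


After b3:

♜ ♞ ♝ ♛ ♚ ♝ ♞ ♜
♟ ♟ ♟ · ♟ ♟ ♟ ♟
· · · ♟ · · · ·
· · · · · · · ·
· · · · · · · ♙
· ♙ · · · · · ·
♙ · ♙ ♙ ♙ ♙ ♙ ·
♖ ♘ ♗ ♕ ♔ ♗ ♘ ♖


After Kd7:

♜ ♞ ♝ ♛ · ♝ ♞ ♜
♟ ♟ ♟ ♚ ♟ ♟ ♟ ♟
· · · ♟ · · · ·
· · · · · · · ·
· · · · · · · ♙
· ♙ · · · · · ·
♙ · ♙ ♙ ♙ ♙ ♙ ·
♖ ♘ ♗ ♕ ♔ ♗ ♘ ♖


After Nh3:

♜ ♞ ♝ ♛ · ♝ ♞ ♜
♟ ♟ ♟ ♚ ♟ ♟ ♟ ♟
· · · ♟ · · · ·
· · · · · · · ·
· · · · · · · ♙
· ♙ · · · · · ♘
♙ · ♙ ♙ ♙ ♙ ♙ ·
♖ ♘ ♗ ♕ ♔ ♗ · ♖


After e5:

♜ ♞ ♝ ♛ · ♝ ♞ ♜
♟ ♟ ♟ ♚ · ♟ ♟ ♟
· · · ♟ · · · ·
· · · · ♟ · · ·
· · · · · · · ♙
· ♙ · · · · · ♘
♙ · ♙ ♙ ♙ ♙ ♙ ·
♖ ♘ ♗ ♕ ♔ ♗ · ♖


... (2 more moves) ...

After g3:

♜ ♞ ♝ ♛ · ♝ ♞ ♜
· ♟ ♟ ♚ · ♟ ♟ ♟
· · · ♟ · · · ·
♟ · · · ♟ · · ·
· · · · · · · ♙
♘ ♙ · · · · ♙ ♘
♙ · ♙ ♙ ♙ ♙ · ·
♖ · ♗ ♕ ♔ ♗ · ♖


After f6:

♜ ♞ ♝ ♛ · ♝ ♞ ♜
· ♟ ♟ ♚ · · ♟ ♟
· · · ♟ · ♟ · ·
♟ · · · ♟ · · ·
· · · · · · · ♙
♘ ♙ · · · · ♙ ♘
♙ · ♙ ♙ ♙ ♙ · ·
♖ · ♗ ♕ ♔ ♗ · ♖



  a b c d e f g h
  ─────────────────
8│♜ ♞ ♝ ♛ · ♝ ♞ ♜│8
7│· ♟ ♟ ♚ · · ♟ ♟│7
6│· · · ♟ · ♟ · ·│6
5│♟ · · · ♟ · · ·│5
4│· · · · · · · ♙│4
3│♘ ♙ · · · · ♙ ♘│3
2│♙ · ♙ ♙ ♙ ♙ · ·│2
1│♖ · ♗ ♕ ♔ ♗ · ♖│1
  ─────────────────
  a b c d e f g h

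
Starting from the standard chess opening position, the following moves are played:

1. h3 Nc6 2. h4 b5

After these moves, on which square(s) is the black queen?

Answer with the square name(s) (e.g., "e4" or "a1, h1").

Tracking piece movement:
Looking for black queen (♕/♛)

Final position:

  a b c d e f g h
  ─────────────────
8│♜ · ♝ ♛ ♚ ♝ ♞ ♜│8
7│♟ · ♟ ♟ ♟ ♟ ♟ ♟│7
6│· · ♞ · · · · ·│6
5│· ♟ · · · · · ·│5
4│· · · · · · · ♙│4
3│· · · · · · · ·│3
2│♙ ♙ ♙ ♙ ♙ ♙ ♙ ·│2
1│♖ ♘ ♗ ♕ ♔ ♗ ♘ ♖│1
  ─────────────────
  a b c d e f g h


d8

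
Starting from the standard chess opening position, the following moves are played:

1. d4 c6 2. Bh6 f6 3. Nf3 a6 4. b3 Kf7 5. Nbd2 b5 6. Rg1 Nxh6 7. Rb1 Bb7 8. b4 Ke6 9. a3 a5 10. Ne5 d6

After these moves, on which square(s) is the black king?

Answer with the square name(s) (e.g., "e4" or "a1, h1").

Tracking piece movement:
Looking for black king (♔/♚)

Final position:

  a b c d e f g h
  ─────────────────
8│♜ ♞ · ♛ · ♝ · ♜│8
7│· ♝ · · ♟ · ♟ ♟│7
6│· · ♟ ♟ ♚ ♟ · ♞│6
5│♟ ♟ · · ♘ · · ·│5
4│· ♙ · ♙ · · · ·│4
3│♙ · · · · · · ·│3
2│· · ♙ ♘ ♙ ♙ ♙ ♙│2
1│· ♖ · ♕ ♔ ♗ ♖ ·│1
  ─────────────────
  a b c d e f g h


e6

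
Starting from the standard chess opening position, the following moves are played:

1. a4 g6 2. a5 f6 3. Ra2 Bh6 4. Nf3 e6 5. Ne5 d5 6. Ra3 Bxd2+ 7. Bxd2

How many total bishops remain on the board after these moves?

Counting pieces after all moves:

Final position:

  a b c d e f g h
  ─────────────────
8│♜ ♞ ♝ ♛ ♚ · ♞ ♜│8
7│♟ ♟ ♟ · · · · ♟│7
6│· · · · ♟ ♟ ♟ ·│6
5│♙ · · ♟ ♘ · · ·│5
4│· · · · · · · ·│4
3│♖ · · · · · · ·│3
2│· ♙ ♙ ♗ ♙ ♙ ♙ ♙│2
1│· ♘ · ♕ ♔ ♗ · ♖│1
  ─────────────────
  a b c d e f g h


3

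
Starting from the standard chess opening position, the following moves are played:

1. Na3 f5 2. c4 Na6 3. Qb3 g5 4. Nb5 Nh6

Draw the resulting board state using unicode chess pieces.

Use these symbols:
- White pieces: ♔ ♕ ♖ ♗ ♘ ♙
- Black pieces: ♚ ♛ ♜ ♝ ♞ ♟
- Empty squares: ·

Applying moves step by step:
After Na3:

♜ ♞ ♝ ♛ ♚ ♝ ♞ ♜
♟ ♟ ♟ ♟ ♟ ♟ ♟ ♟
· · · · · · · ·
· · · · · · · ·
· · · · · · · ·
♘ · · · · · · ·
♙ ♙ ♙ ♙ ♙ ♙ ♙ ♙
♖ · ♗ ♕ ♔ ♗ ♘ ♖


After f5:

♜ ♞ ♝ ♛ ♚ ♝ ♞ ♜
♟ ♟ ♟ ♟ ♟ · ♟ ♟
· · · · · · · ·
· · · · · ♟ · ·
· · · · · · · ·
♘ · · · · · · ·
♙ ♙ ♙ ♙ ♙ ♙ ♙ ♙
♖ · ♗ ♕ ♔ ♗ ♘ ♖


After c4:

♜ ♞ ♝ ♛ ♚ ♝ ♞ ♜
♟ ♟ ♟ ♟ ♟ · ♟ ♟
· · · · · · · ·
· · · · · ♟ · ·
· · ♙ · · · · ·
♘ · · · · · · ·
♙ ♙ · ♙ ♙ ♙ ♙ ♙
♖ · ♗ ♕ ♔ ♗ ♘ ♖


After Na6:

♜ · ♝ ♛ ♚ ♝ ♞ ♜
♟ ♟ ♟ ♟ ♟ · ♟ ♟
♞ · · · · · · ·
· · · · · ♟ · ·
· · ♙ · · · · ·
♘ · · · · · · ·
♙ ♙ · ♙ ♙ ♙ ♙ ♙
♖ · ♗ ♕ ♔ ♗ ♘ ♖


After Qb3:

♜ · ♝ ♛ ♚ ♝ ♞ ♜
♟ ♟ ♟ ♟ ♟ · ♟ ♟
♞ · · · · · · ·
· · · · · ♟ · ·
· · ♙ · · · · ·
♘ ♕ · · · · · ·
♙ ♙ · ♙ ♙ ♙ ♙ ♙
♖ · ♗ · ♔ ♗ ♘ ♖


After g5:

♜ · ♝ ♛ ♚ ♝ ♞ ♜
♟ ♟ ♟ ♟ ♟ · · ♟
♞ · · · · · · ·
· · · · · ♟ ♟ ·
· · ♙ · · · · ·
♘ ♕ · · · · · ·
♙ ♙ · ♙ ♙ ♙ ♙ ♙
♖ · ♗ · ♔ ♗ ♘ ♖


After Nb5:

♜ · ♝ ♛ ♚ ♝ ♞ ♜
♟ ♟ ♟ ♟ ♟ · · ♟
♞ · · · · · · ·
· ♘ · · · ♟ ♟ ·
· · ♙ · · · · ·
· ♕ · · · · · ·
♙ ♙ · ♙ ♙ ♙ ♙ ♙
♖ · ♗ · ♔ ♗ ♘ ♖


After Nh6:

♜ · ♝ ♛ ♚ ♝ · ♜
♟ ♟ ♟ ♟ ♟ · · ♟
♞ · · · · · · ♞
· ♘ · · · ♟ ♟ ·
· · ♙ · · · · ·
· ♕ · · · · · ·
♙ ♙ · ♙ ♙ ♙ ♙ ♙
♖ · ♗ · ♔ ♗ ♘ ♖



  a b c d e f g h
  ─────────────────
8│♜ · ♝ ♛ ♚ ♝ · ♜│8
7│♟ ♟ ♟ ♟ ♟ · · ♟│7
6│♞ · · · · · · ♞│6
5│· ♘ · · · ♟ ♟ ·│5
4│· · ♙ · · · · ·│4
3│· ♕ · · · · · ·│3
2│♙ ♙ · ♙ ♙ ♙ ♙ ♙│2
1│♖ · ♗ · ♔ ♗ ♘ ♖│1
  ─────────────────
  a b c d e f g h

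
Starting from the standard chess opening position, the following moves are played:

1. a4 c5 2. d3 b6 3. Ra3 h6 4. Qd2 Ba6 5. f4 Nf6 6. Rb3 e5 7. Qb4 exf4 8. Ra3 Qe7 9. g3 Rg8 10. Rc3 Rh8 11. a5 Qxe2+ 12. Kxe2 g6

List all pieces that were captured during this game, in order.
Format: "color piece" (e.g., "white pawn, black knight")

Tracking captures:
  exf4: captured white pawn
  Qxe2+: captured white pawn
  Kxe2: captured black queen

white pawn, white pawn, black queen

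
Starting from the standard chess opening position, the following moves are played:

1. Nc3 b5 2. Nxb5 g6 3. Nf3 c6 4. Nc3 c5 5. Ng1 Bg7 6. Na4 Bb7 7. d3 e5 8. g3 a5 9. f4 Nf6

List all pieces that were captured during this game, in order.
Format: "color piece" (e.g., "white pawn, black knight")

Tracking captures:
  Nxb5: captured black pawn

black pawn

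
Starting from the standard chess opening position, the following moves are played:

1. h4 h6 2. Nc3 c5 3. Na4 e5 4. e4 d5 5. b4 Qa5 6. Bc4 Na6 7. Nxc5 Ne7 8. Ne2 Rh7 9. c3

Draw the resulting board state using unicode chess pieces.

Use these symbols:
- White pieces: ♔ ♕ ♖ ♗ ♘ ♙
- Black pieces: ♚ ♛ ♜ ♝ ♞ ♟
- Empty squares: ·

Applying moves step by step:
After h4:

♜ ♞ ♝ ♛ ♚ ♝ ♞ ♜
♟ ♟ ♟ ♟ ♟ ♟ ♟ ♟
· · · · · · · ·
· · · · · · · ·
· · · · · · · ♙
· · · · · · · ·
♙ ♙ ♙ ♙ ♙ ♙ ♙ ·
♖ ♘ ♗ ♕ ♔ ♗ ♘ ♖


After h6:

♜ ♞ ♝ ♛ ♚ ♝ ♞ ♜
♟ ♟ ♟ ♟ ♟ ♟ ♟ ·
· · · · · · · ♟
· · · · · · · ·
· · · · · · · ♙
· · · · · · · ·
♙ ♙ ♙ ♙ ♙ ♙ ♙ ·
♖ ♘ ♗ ♕ ♔ ♗ ♘ ♖


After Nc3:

♜ ♞ ♝ ♛ ♚ ♝ ♞ ♜
♟ ♟ ♟ ♟ ♟ ♟ ♟ ·
· · · · · · · ♟
· · · · · · · ·
· · · · · · · ♙
· · ♘ · · · · ·
♙ ♙ ♙ ♙ ♙ ♙ ♙ ·
♖ · ♗ ♕ ♔ ♗ ♘ ♖


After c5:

♜ ♞ ♝ ♛ ♚ ♝ ♞ ♜
♟ ♟ · ♟ ♟ ♟ ♟ ·
· · · · · · · ♟
· · ♟ · · · · ·
· · · · · · · ♙
· · ♘ · · · · ·
♙ ♙ ♙ ♙ ♙ ♙ ♙ ·
♖ · ♗ ♕ ♔ ♗ ♘ ♖


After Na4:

♜ ♞ ♝ ♛ ♚ ♝ ♞ ♜
♟ ♟ · ♟ ♟ ♟ ♟ ·
· · · · · · · ♟
· · ♟ · · · · ·
♘ · · · · · · ♙
· · · · · · · ·
♙ ♙ ♙ ♙ ♙ ♙ ♙ ·
♖ · ♗ ♕ ♔ ♗ ♘ ♖


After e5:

♜ ♞ ♝ ♛ ♚ ♝ ♞ ♜
♟ ♟ · ♟ · ♟ ♟ ·
· · · · · · · ♟
· · ♟ · ♟ · · ·
♘ · · · · · · ♙
· · · · · · · ·
♙ ♙ ♙ ♙ ♙ ♙ ♙ ·
♖ · ♗ ♕ ♔ ♗ ♘ ♖


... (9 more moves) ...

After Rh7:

♜ · ♝ · ♚ ♝ · ·
♟ ♟ · · ♞ ♟ ♟ ♜
♞ · · · · · · ♟
♛ · ♘ ♟ ♟ · · ·
· ♙ ♗ · ♙ · · ♙
· · · · · · · ·
♙ · ♙ ♙ ♘ ♙ ♙ ·
♖ · ♗ ♕ ♔ · · ♖


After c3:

♜ · ♝ · ♚ ♝ · ·
♟ ♟ · · ♞ ♟ ♟ ♜
♞ · · · · · · ♟
♛ · ♘ ♟ ♟ · · ·
· ♙ ♗ · ♙ · · ♙
· · ♙ · · · · ·
♙ · · ♙ ♘ ♙ ♙ ·
♖ · ♗ ♕ ♔ · · ♖



  a b c d e f g h
  ─────────────────
8│♜ · ♝ · ♚ ♝ · ·│8
7│♟ ♟ · · ♞ ♟ ♟ ♜│7
6│♞ · · · · · · ♟│6
5│♛ · ♘ ♟ ♟ · · ·│5
4│· ♙ ♗ · ♙ · · ♙│4
3│· · ♙ · · · · ·│3
2│♙ · · ♙ ♘ ♙ ♙ ·│2
1│♖ · ♗ ♕ ♔ · · ♖│1
  ─────────────────
  a b c d e f g h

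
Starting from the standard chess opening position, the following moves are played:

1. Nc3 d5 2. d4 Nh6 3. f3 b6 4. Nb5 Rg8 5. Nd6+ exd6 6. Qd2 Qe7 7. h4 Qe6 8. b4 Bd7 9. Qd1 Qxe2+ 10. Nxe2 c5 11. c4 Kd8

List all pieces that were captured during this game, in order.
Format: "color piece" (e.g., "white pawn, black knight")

Tracking captures:
  exd6: captured white knight
  Qxe2+: captured white pawn
  Nxe2: captured black queen

white knight, white pawn, black queen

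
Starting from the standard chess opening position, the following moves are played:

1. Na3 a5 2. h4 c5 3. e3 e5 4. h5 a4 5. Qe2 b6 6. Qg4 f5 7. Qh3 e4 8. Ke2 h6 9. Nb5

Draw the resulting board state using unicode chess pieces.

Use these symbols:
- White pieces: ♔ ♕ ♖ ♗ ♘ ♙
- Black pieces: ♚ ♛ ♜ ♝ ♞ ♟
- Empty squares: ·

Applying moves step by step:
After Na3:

♜ ♞ ♝ ♛ ♚ ♝ ♞ ♜
♟ ♟ ♟ ♟ ♟ ♟ ♟ ♟
· · · · · · · ·
· · · · · · · ·
· · · · · · · ·
♘ · · · · · · ·
♙ ♙ ♙ ♙ ♙ ♙ ♙ ♙
♖ · ♗ ♕ ♔ ♗ ♘ ♖


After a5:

♜ ♞ ♝ ♛ ♚ ♝ ♞ ♜
· ♟ ♟ ♟ ♟ ♟ ♟ ♟
· · · · · · · ·
♟ · · · · · · ·
· · · · · · · ·
♘ · · · · · · ·
♙ ♙ ♙ ♙ ♙ ♙ ♙ ♙
♖ · ♗ ♕ ♔ ♗ ♘ ♖


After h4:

♜ ♞ ♝ ♛ ♚ ♝ ♞ ♜
· ♟ ♟ ♟ ♟ ♟ ♟ ♟
· · · · · · · ·
♟ · · · · · · ·
· · · · · · · ♙
♘ · · · · · · ·
♙ ♙ ♙ ♙ ♙ ♙ ♙ ·
♖ · ♗ ♕ ♔ ♗ ♘ ♖


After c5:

♜ ♞ ♝ ♛ ♚ ♝ ♞ ♜
· ♟ · ♟ ♟ ♟ ♟ ♟
· · · · · · · ·
♟ · ♟ · · · · ·
· · · · · · · ♙
♘ · · · · · · ·
♙ ♙ ♙ ♙ ♙ ♙ ♙ ·
♖ · ♗ ♕ ♔ ♗ ♘ ♖


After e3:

♜ ♞ ♝ ♛ ♚ ♝ ♞ ♜
· ♟ · ♟ ♟ ♟ ♟ ♟
· · · · · · · ·
♟ · ♟ · · · · ·
· · · · · · · ♙
♘ · · · ♙ · · ·
♙ ♙ ♙ ♙ · ♙ ♙ ·
♖ · ♗ ♕ ♔ ♗ ♘ ♖


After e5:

♜ ♞ ♝ ♛ ♚ ♝ ♞ ♜
· ♟ · ♟ · ♟ ♟ ♟
· · · · · · · ·
♟ · ♟ · ♟ · · ·
· · · · · · · ♙
♘ · · · ♙ · · ·
♙ ♙ ♙ ♙ · ♙ ♙ ·
♖ · ♗ ♕ ♔ ♗ ♘ ♖


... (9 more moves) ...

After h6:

♜ ♞ ♝ ♛ ♚ ♝ ♞ ♜
· · · ♟ · · ♟ ·
· ♟ · · · · · ♟
· · ♟ · · ♟ · ♙
♟ · · · ♟ · · ·
♘ · · · ♙ · · ♕
♙ ♙ ♙ ♙ ♔ ♙ ♙ ·
♖ · ♗ · · ♗ ♘ ♖


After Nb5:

♜ ♞ ♝ ♛ ♚ ♝ ♞ ♜
· · · ♟ · · ♟ ·
· ♟ · · · · · ♟
· ♘ ♟ · · ♟ · ♙
♟ · · · ♟ · · ·
· · · · ♙ · · ♕
♙ ♙ ♙ ♙ ♔ ♙ ♙ ·
♖ · ♗ · · ♗ ♘ ♖



  a b c d e f g h
  ─────────────────
8│♜ ♞ ♝ ♛ ♚ ♝ ♞ ♜│8
7│· · · ♟ · · ♟ ·│7
6│· ♟ · · · · · ♟│6
5│· ♘ ♟ · · ♟ · ♙│5
4│♟ · · · ♟ · · ·│4
3│· · · · ♙ · · ♕│3
2│♙ ♙ ♙ ♙ ♔ ♙ ♙ ·│2
1│♖ · ♗ · · ♗ ♘ ♖│1
  ─────────────────
  a b c d e f g h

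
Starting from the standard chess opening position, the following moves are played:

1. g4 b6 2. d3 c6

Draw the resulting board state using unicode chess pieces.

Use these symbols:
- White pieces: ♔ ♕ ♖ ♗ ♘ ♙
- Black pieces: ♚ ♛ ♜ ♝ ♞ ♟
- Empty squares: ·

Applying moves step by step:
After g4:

♜ ♞ ♝ ♛ ♚ ♝ ♞ ♜
♟ ♟ ♟ ♟ ♟ ♟ ♟ ♟
· · · · · · · ·
· · · · · · · ·
· · · · · · ♙ ·
· · · · · · · ·
♙ ♙ ♙ ♙ ♙ ♙ · ♙
♖ ♘ ♗ ♕ ♔ ♗ ♘ ♖


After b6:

♜ ♞ ♝ ♛ ♚ ♝ ♞ ♜
♟ · ♟ ♟ ♟ ♟ ♟ ♟
· ♟ · · · · · ·
· · · · · · · ·
· · · · · · ♙ ·
· · · · · · · ·
♙ ♙ ♙ ♙ ♙ ♙ · ♙
♖ ♘ ♗ ♕ ♔ ♗ ♘ ♖


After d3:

♜ ♞ ♝ ♛ ♚ ♝ ♞ ♜
♟ · ♟ ♟ ♟ ♟ ♟ ♟
· ♟ · · · · · ·
· · · · · · · ·
· · · · · · ♙ ·
· · · ♙ · · · ·
♙ ♙ ♙ · ♙ ♙ · ♙
♖ ♘ ♗ ♕ ♔ ♗ ♘ ♖


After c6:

♜ ♞ ♝ ♛ ♚ ♝ ♞ ♜
♟ · · ♟ ♟ ♟ ♟ ♟
· ♟ ♟ · · · · ·
· · · · · · · ·
· · · · · · ♙ ·
· · · ♙ · · · ·
♙ ♙ ♙ · ♙ ♙ · ♙
♖ ♘ ♗ ♕ ♔ ♗ ♘ ♖



  a b c d e f g h
  ─────────────────
8│♜ ♞ ♝ ♛ ♚ ♝ ♞ ♜│8
7│♟ · · ♟ ♟ ♟ ♟ ♟│7
6│· ♟ ♟ · · · · ·│6
5│· · · · · · · ·│5
4│· · · · · · ♙ ·│4
3│· · · ♙ · · · ·│3
2│♙ ♙ ♙ · ♙ ♙ · ♙│2
1│♖ ♘ ♗ ♕ ♔ ♗ ♘ ♖│1
  ─────────────────
  a b c d e f g h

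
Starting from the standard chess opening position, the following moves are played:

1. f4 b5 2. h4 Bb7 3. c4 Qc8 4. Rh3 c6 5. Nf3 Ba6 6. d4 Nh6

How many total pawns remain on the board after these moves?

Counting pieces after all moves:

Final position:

  a b c d e f g h
  ─────────────────
8│♜ ♞ ♛ · ♚ ♝ · ♜│8
7│♟ · · ♟ ♟ ♟ ♟ ♟│7
6│♝ · ♟ · · · · ♞│6
5│· ♟ · · · · · ·│5
4│· · ♙ ♙ · ♙ · ♙│4
3│· · · · · ♘ · ♖│3
2│♙ ♙ · · ♙ · ♙ ·│2
1│♖ ♘ ♗ ♕ ♔ ♗ · ·│1
  ─────────────────
  a b c d e f g h


16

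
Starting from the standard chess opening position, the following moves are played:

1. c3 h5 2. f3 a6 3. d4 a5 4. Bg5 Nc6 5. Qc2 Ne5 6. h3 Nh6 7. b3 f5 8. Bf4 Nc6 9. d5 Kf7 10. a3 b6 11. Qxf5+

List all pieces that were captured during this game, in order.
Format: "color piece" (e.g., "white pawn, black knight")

Tracking captures:
  Qxf5+: captured black pawn

black pawn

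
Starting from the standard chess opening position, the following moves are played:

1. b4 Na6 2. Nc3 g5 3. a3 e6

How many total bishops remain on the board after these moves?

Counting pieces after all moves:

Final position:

  a b c d e f g h
  ─────────────────
8│♜ · ♝ ♛ ♚ ♝ ♞ ♜│8
7│♟ ♟ ♟ ♟ · ♟ · ♟│7
6│♞ · · · ♟ · · ·│6
5│· · · · · · ♟ ·│5
4│· ♙ · · · · · ·│4
3│♙ · ♘ · · · · ·│3
2│· · ♙ ♙ ♙ ♙ ♙ ♙│2
1│♖ · ♗ ♕ ♔ ♗ ♘ ♖│1
  ─────────────────
  a b c d e f g h


4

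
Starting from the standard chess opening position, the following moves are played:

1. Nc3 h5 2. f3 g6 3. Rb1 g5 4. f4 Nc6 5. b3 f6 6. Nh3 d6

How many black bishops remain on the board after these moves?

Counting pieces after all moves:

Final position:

  a b c d e f g h
  ─────────────────
8│♜ · ♝ ♛ ♚ ♝ ♞ ♜│8
7│♟ ♟ ♟ · ♟ · · ·│7
6│· · ♞ ♟ · ♟ · ·│6
5│· · · · · · ♟ ♟│5
4│· · · · · ♙ · ·│4
3│· ♙ ♘ · · · · ♘│3
2│♙ · ♙ ♙ ♙ · ♙ ♙│2
1│· ♖ ♗ ♕ ♔ ♗ · ♖│1
  ─────────────────
  a b c d e f g h


2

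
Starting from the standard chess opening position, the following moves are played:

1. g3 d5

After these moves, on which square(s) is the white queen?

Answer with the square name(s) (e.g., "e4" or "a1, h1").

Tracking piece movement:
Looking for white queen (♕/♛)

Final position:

  a b c d e f g h
  ─────────────────
8│♜ ♞ ♝ ♛ ♚ ♝ ♞ ♜│8
7│♟ ♟ ♟ · ♟ ♟ ♟ ♟│7
6│· · · · · · · ·│6
5│· · · ♟ · · · ·│5
4│· · · · · · · ·│4
3│· · · · · · ♙ ·│3
2│♙ ♙ ♙ ♙ ♙ ♙ · ♙│2
1│♖ ♘ ♗ ♕ ♔ ♗ ♘ ♖│1
  ─────────────────
  a b c d e f g h


d1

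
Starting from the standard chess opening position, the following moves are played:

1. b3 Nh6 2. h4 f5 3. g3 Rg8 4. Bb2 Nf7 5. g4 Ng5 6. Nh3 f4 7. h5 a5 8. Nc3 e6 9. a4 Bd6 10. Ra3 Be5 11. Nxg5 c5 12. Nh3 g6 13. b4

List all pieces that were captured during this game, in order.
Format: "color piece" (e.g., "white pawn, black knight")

Tracking captures:
  Nxg5: captured black knight

black knight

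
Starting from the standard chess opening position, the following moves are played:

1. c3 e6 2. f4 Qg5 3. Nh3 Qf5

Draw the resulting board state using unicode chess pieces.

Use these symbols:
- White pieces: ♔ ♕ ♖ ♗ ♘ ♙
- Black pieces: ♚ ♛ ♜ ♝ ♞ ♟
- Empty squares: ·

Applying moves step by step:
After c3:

♜ ♞ ♝ ♛ ♚ ♝ ♞ ♜
♟ ♟ ♟ ♟ ♟ ♟ ♟ ♟
· · · · · · · ·
· · · · · · · ·
· · · · · · · ·
· · ♙ · · · · ·
♙ ♙ · ♙ ♙ ♙ ♙ ♙
♖ ♘ ♗ ♕ ♔ ♗ ♘ ♖


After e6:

♜ ♞ ♝ ♛ ♚ ♝ ♞ ♜
♟ ♟ ♟ ♟ · ♟ ♟ ♟
· · · · ♟ · · ·
· · · · · · · ·
· · · · · · · ·
· · ♙ · · · · ·
♙ ♙ · ♙ ♙ ♙ ♙ ♙
♖ ♘ ♗ ♕ ♔ ♗ ♘ ♖


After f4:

♜ ♞ ♝ ♛ ♚ ♝ ♞ ♜
♟ ♟ ♟ ♟ · ♟ ♟ ♟
· · · · ♟ · · ·
· · · · · · · ·
· · · · · ♙ · ·
· · ♙ · · · · ·
♙ ♙ · ♙ ♙ · ♙ ♙
♖ ♘ ♗ ♕ ♔ ♗ ♘ ♖


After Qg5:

♜ ♞ ♝ · ♚ ♝ ♞ ♜
♟ ♟ ♟ ♟ · ♟ ♟ ♟
· · · · ♟ · · ·
· · · · · · ♛ ·
· · · · · ♙ · ·
· · ♙ · · · · ·
♙ ♙ · ♙ ♙ · ♙ ♙
♖ ♘ ♗ ♕ ♔ ♗ ♘ ♖


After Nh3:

♜ ♞ ♝ · ♚ ♝ ♞ ♜
♟ ♟ ♟ ♟ · ♟ ♟ ♟
· · · · ♟ · · ·
· · · · · · ♛ ·
· · · · · ♙ · ·
· · ♙ · · · · ♘
♙ ♙ · ♙ ♙ · ♙ ♙
♖ ♘ ♗ ♕ ♔ ♗ · ♖


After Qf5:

♜ ♞ ♝ · ♚ ♝ ♞ ♜
♟ ♟ ♟ ♟ · ♟ ♟ ♟
· · · · ♟ · · ·
· · · · · ♛ · ·
· · · · · ♙ · ·
· · ♙ · · · · ♘
♙ ♙ · ♙ ♙ · ♙ ♙
♖ ♘ ♗ ♕ ♔ ♗ · ♖



  a b c d e f g h
  ─────────────────
8│♜ ♞ ♝ · ♚ ♝ ♞ ♜│8
7│♟ ♟ ♟ ♟ · ♟ ♟ ♟│7
6│· · · · ♟ · · ·│6
5│· · · · · ♛ · ·│5
4│· · · · · ♙ · ·│4
3│· · ♙ · · · · ♘│3
2│♙ ♙ · ♙ ♙ · ♙ ♙│2
1│♖ ♘ ♗ ♕ ♔ ♗ · ♖│1
  ─────────────────
  a b c d e f g h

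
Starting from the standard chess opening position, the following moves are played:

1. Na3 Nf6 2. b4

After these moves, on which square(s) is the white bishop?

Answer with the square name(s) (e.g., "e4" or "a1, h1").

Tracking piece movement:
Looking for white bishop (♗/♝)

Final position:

  a b c d e f g h
  ─────────────────
8│♜ ♞ ♝ ♛ ♚ ♝ · ♜│8
7│♟ ♟ ♟ ♟ ♟ ♟ ♟ ♟│7
6│· · · · · ♞ · ·│6
5│· · · · · · · ·│5
4│· ♙ · · · · · ·│4
3│♘ · · · · · · ·│3
2│♙ · ♙ ♙ ♙ ♙ ♙ ♙│2
1│♖ · ♗ ♕ ♔ ♗ ♘ ♖│1
  ─────────────────
  a b c d e f g h


c1, f1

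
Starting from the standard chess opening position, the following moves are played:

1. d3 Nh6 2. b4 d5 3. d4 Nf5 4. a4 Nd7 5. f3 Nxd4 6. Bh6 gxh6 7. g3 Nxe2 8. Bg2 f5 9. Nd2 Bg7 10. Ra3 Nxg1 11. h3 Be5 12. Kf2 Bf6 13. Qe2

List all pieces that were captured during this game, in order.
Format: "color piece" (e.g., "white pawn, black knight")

Tracking captures:
  Nxd4: captured white pawn
  gxh6: captured white bishop
  Nxe2: captured white pawn
  Nxg1: captured white knight

white pawn, white bishop, white pawn, white knight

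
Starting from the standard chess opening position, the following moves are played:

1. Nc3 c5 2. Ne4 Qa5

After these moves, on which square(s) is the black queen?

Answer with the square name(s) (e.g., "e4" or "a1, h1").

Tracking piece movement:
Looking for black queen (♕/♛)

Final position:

  a b c d e f g h
  ─────────────────
8│♜ ♞ ♝ · ♚ ♝ ♞ ♜│8
7│♟ ♟ · ♟ ♟ ♟ ♟ ♟│7
6│· · · · · · · ·│6
5│♛ · ♟ · · · · ·│5
4│· · · · ♘ · · ·│4
3│· · · · · · · ·│3
2│♙ ♙ ♙ ♙ ♙ ♙ ♙ ♙│2
1│♖ · ♗ ♕ ♔ ♗ ♘ ♖│1
  ─────────────────
  a b c d e f g h


a5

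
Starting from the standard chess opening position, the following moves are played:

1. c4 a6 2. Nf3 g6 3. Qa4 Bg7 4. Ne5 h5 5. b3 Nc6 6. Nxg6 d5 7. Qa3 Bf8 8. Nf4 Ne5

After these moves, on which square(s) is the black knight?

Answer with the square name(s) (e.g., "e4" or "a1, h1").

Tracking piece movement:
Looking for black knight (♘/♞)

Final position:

  a b c d e f g h
  ─────────────────
8│♜ · ♝ ♛ ♚ ♝ ♞ ♜│8
7│· ♟ ♟ · ♟ ♟ · ·│7
6│♟ · · · · · · ·│6
5│· · · ♟ ♞ · · ♟│5
4│· · ♙ · · ♘ · ·│4
3│♕ ♙ · · · · · ·│3
2│♙ · · ♙ ♙ ♙ ♙ ♙│2
1│♖ ♘ ♗ · ♔ ♗ · ♖│1
  ─────────────────
  a b c d e f g h


e5, g8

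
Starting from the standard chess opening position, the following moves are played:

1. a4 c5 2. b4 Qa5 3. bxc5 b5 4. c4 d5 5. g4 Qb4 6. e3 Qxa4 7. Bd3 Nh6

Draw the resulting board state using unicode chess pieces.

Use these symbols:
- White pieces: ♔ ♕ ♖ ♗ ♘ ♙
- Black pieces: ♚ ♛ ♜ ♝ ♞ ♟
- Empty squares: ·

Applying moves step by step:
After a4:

♜ ♞ ♝ ♛ ♚ ♝ ♞ ♜
♟ ♟ ♟ ♟ ♟ ♟ ♟ ♟
· · · · · · · ·
· · · · · · · ·
♙ · · · · · · ·
· · · · · · · ·
· ♙ ♙ ♙ ♙ ♙ ♙ ♙
♖ ♘ ♗ ♕ ♔ ♗ ♘ ♖


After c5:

♜ ♞ ♝ ♛ ♚ ♝ ♞ ♜
♟ ♟ · ♟ ♟ ♟ ♟ ♟
· · · · · · · ·
· · ♟ · · · · ·
♙ · · · · · · ·
· · · · · · · ·
· ♙ ♙ ♙ ♙ ♙ ♙ ♙
♖ ♘ ♗ ♕ ♔ ♗ ♘ ♖


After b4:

♜ ♞ ♝ ♛ ♚ ♝ ♞ ♜
♟ ♟ · ♟ ♟ ♟ ♟ ♟
· · · · · · · ·
· · ♟ · · · · ·
♙ ♙ · · · · · ·
· · · · · · · ·
· · ♙ ♙ ♙ ♙ ♙ ♙
♖ ♘ ♗ ♕ ♔ ♗ ♘ ♖


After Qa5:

♜ ♞ ♝ · ♚ ♝ ♞ ♜
♟ ♟ · ♟ ♟ ♟ ♟ ♟
· · · · · · · ·
♛ · ♟ · · · · ·
♙ ♙ · · · · · ·
· · · · · · · ·
· · ♙ ♙ ♙ ♙ ♙ ♙
♖ ♘ ♗ ♕ ♔ ♗ ♘ ♖


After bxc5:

♜ ♞ ♝ · ♚ ♝ ♞ ♜
♟ ♟ · ♟ ♟ ♟ ♟ ♟
· · · · · · · ·
♛ · ♙ · · · · ·
♙ · · · · · · ·
· · · · · · · ·
· · ♙ ♙ ♙ ♙ ♙ ♙
♖ ♘ ♗ ♕ ♔ ♗ ♘ ♖


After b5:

♜ ♞ ♝ · ♚ ♝ ♞ ♜
♟ · · ♟ ♟ ♟ ♟ ♟
· · · · · · · ·
♛ ♟ ♙ · · · · ·
♙ · · · · · · ·
· · · · · · · ·
· · ♙ ♙ ♙ ♙ ♙ ♙
♖ ♘ ♗ ♕ ♔ ♗ ♘ ♖


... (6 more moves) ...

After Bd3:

♜ ♞ ♝ · ♚ ♝ ♞ ♜
♟ · · · ♟ ♟ ♟ ♟
· · · · · · · ·
· ♟ ♙ ♟ · · · ·
♛ · ♙ · · · ♙ ·
· · · ♗ ♙ · · ·
· · · ♙ · ♙ · ♙
♖ ♘ ♗ ♕ ♔ · ♘ ♖


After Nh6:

♜ ♞ ♝ · ♚ ♝ · ♜
♟ · · · ♟ ♟ ♟ ♟
· · · · · · · ♞
· ♟ ♙ ♟ · · · ·
♛ · ♙ · · · ♙ ·
· · · ♗ ♙ · · ·
· · · ♙ · ♙ · ♙
♖ ♘ ♗ ♕ ♔ · ♘ ♖



  a b c d e f g h
  ─────────────────
8│♜ ♞ ♝ · ♚ ♝ · ♜│8
7│♟ · · · ♟ ♟ ♟ ♟│7
6│· · · · · · · ♞│6
5│· ♟ ♙ ♟ · · · ·│5
4│♛ · ♙ · · · ♙ ·│4
3│· · · ♗ ♙ · · ·│3
2│· · · ♙ · ♙ · ♙│2
1│♖ ♘ ♗ ♕ ♔ · ♘ ♖│1
  ─────────────────
  a b c d e f g h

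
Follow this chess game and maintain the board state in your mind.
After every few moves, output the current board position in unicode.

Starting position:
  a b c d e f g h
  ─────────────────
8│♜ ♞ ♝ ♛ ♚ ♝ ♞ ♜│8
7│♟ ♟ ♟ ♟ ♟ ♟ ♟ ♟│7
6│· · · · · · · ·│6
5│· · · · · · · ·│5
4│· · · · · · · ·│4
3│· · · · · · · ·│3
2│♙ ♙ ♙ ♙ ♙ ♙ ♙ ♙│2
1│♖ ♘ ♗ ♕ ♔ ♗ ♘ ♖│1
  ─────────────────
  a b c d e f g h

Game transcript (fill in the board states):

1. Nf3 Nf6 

  a b c d e f g h
  ─────────────────
8│♜ ♞ ♝ ♛ ♚ ♝ · ♜│8
7│♟ ♟ ♟ ♟ ♟ ♟ ♟ ♟│7
6│· · · · · ♞ · ·│6
5│· · · · · · · ·│5
4│· · · · · · · ·│4
3│· · · · · ♘ · ·│3
2│♙ ♙ ♙ ♙ ♙ ♙ ♙ ♙│2
1│♖ ♘ ♗ ♕ ♔ ♗ · ♖│1
  ─────────────────
  a b c d e f g h

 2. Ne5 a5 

  a b c d e f g h
  ─────────────────
8│♜ ♞ ♝ ♛ ♚ ♝ · ♜│8
7│· ♟ ♟ ♟ ♟ ♟ ♟ ♟│7
6│· · · · · ♞ · ·│6
5│♟ · · · ♘ · · ·│5
4│· · · · · · · ·│4
3│· · · · · · · ·│3
2│♙ ♙ ♙ ♙ ♙ ♙ ♙ ♙│2
1│♖ ♘ ♗ ♕ ♔ ♗ · ♖│1
  ─────────────────
  a b c d e f g h

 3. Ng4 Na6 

  a b c d e f g h
  ─────────────────
8│♜ · ♝ ♛ ♚ ♝ · ♜│8
7│· ♟ ♟ ♟ ♟ ♟ ♟ ♟│7
6│♞ · · · · ♞ · ·│6
5│♟ · · · · · · ·│5
4│· · · · · · ♘ ·│4
3│· · · · · · · ·│3
2│♙ ♙ ♙ ♙ ♙ ♙ ♙ ♙│2
1│♖ ♘ ♗ ♕ ♔ ♗ · ♖│1
  ─────────────────
  a b c d e f g h

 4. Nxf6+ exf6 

  a b c d e f g h
  ─────────────────
8│♜ · ♝ ♛ ♚ ♝ · ♜│8
7│· ♟ ♟ ♟ · ♟ ♟ ♟│7
6│♞ · · · · ♟ · ·│6
5│♟ · · · · · · ·│5
4│· · · · · · · ·│4
3│· · · · · · · ·│3
2│♙ ♙ ♙ ♙ ♙ ♙ ♙ ♙│2
1│♖ ♘ ♗ ♕ ♔ ♗ · ♖│1
  ─────────────────
  a b c d e f g h



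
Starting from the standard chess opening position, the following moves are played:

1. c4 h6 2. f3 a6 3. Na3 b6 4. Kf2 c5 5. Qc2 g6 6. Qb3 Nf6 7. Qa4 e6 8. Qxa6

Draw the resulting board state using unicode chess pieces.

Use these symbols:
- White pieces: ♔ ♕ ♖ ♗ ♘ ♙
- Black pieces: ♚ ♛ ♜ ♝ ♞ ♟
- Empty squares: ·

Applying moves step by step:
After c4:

♜ ♞ ♝ ♛ ♚ ♝ ♞ ♜
♟ ♟ ♟ ♟ ♟ ♟ ♟ ♟
· · · · · · · ·
· · · · · · · ·
· · ♙ · · · · ·
· · · · · · · ·
♙ ♙ · ♙ ♙ ♙ ♙ ♙
♖ ♘ ♗ ♕ ♔ ♗ ♘ ♖


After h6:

♜ ♞ ♝ ♛ ♚ ♝ ♞ ♜
♟ ♟ ♟ ♟ ♟ ♟ ♟ ·
· · · · · · · ♟
· · · · · · · ·
· · ♙ · · · · ·
· · · · · · · ·
♙ ♙ · ♙ ♙ ♙ ♙ ♙
♖ ♘ ♗ ♕ ♔ ♗ ♘ ♖


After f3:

♜ ♞ ♝ ♛ ♚ ♝ ♞ ♜
♟ ♟ ♟ ♟ ♟ ♟ ♟ ·
· · · · · · · ♟
· · · · · · · ·
· · ♙ · · · · ·
· · · · · ♙ · ·
♙ ♙ · ♙ ♙ · ♙ ♙
♖ ♘ ♗ ♕ ♔ ♗ ♘ ♖


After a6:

♜ ♞ ♝ ♛ ♚ ♝ ♞ ♜
· ♟ ♟ ♟ ♟ ♟ ♟ ·
♟ · · · · · · ♟
· · · · · · · ·
· · ♙ · · · · ·
· · · · · ♙ · ·
♙ ♙ · ♙ ♙ · ♙ ♙
♖ ♘ ♗ ♕ ♔ ♗ ♘ ♖


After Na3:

♜ ♞ ♝ ♛ ♚ ♝ ♞ ♜
· ♟ ♟ ♟ ♟ ♟ ♟ ·
♟ · · · · · · ♟
· · · · · · · ·
· · ♙ · · · · ·
♘ · · · · ♙ · ·
♙ ♙ · ♙ ♙ · ♙ ♙
♖ · ♗ ♕ ♔ ♗ ♘ ♖


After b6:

♜ ♞ ♝ ♛ ♚ ♝ ♞ ♜
· · ♟ ♟ ♟ ♟ ♟ ·
♟ ♟ · · · · · ♟
· · · · · · · ·
· · ♙ · · · · ·
♘ · · · · ♙ · ·
♙ ♙ · ♙ ♙ · ♙ ♙
♖ · ♗ ♕ ♔ ♗ ♘ ♖


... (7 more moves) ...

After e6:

♜ ♞ ♝ ♛ ♚ ♝ · ♜
· · · ♟ · ♟ · ·
♟ ♟ · · ♟ ♞ ♟ ♟
· · ♟ · · · · ·
♕ · ♙ · · · · ·
♘ · · · · ♙ · ·
♙ ♙ · ♙ ♙ ♔ ♙ ♙
♖ · ♗ · · ♗ ♘ ♖


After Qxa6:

♜ ♞ ♝ ♛ ♚ ♝ · ♜
· · · ♟ · ♟ · ·
♕ ♟ · · ♟ ♞ ♟ ♟
· · ♟ · · · · ·
· · ♙ · · · · ·
♘ · · · · ♙ · ·
♙ ♙ · ♙ ♙ ♔ ♙ ♙
♖ · ♗ · · ♗ ♘ ♖



  a b c d e f g h
  ─────────────────
8│♜ ♞ ♝ ♛ ♚ ♝ · ♜│8
7│· · · ♟ · ♟ · ·│7
6│♕ ♟ · · ♟ ♞ ♟ ♟│6
5│· · ♟ · · · · ·│5
4│· · ♙ · · · · ·│4
3│♘ · · · · ♙ · ·│3
2│♙ ♙ · ♙ ♙ ♔ ♙ ♙│2
1│♖ · ♗ · · ♗ ♘ ♖│1
  ─────────────────
  a b c d e f g h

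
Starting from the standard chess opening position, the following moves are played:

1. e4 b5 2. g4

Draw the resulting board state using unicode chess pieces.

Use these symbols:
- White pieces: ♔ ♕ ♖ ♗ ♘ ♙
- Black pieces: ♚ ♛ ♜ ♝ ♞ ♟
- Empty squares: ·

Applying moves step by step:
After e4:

♜ ♞ ♝ ♛ ♚ ♝ ♞ ♜
♟ ♟ ♟ ♟ ♟ ♟ ♟ ♟
· · · · · · · ·
· · · · · · · ·
· · · · ♙ · · ·
· · · · · · · ·
♙ ♙ ♙ ♙ · ♙ ♙ ♙
♖ ♘ ♗ ♕ ♔ ♗ ♘ ♖


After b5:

♜ ♞ ♝ ♛ ♚ ♝ ♞ ♜
♟ · ♟ ♟ ♟ ♟ ♟ ♟
· · · · · · · ·
· ♟ · · · · · ·
· · · · ♙ · · ·
· · · · · · · ·
♙ ♙ ♙ ♙ · ♙ ♙ ♙
♖ ♘ ♗ ♕ ♔ ♗ ♘ ♖


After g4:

♜ ♞ ♝ ♛ ♚ ♝ ♞ ♜
♟ · ♟ ♟ ♟ ♟ ♟ ♟
· · · · · · · ·
· ♟ · · · · · ·
· · · · ♙ · ♙ ·
· · · · · · · ·
♙ ♙ ♙ ♙ · ♙ · ♙
♖ ♘ ♗ ♕ ♔ ♗ ♘ ♖



  a b c d e f g h
  ─────────────────
8│♜ ♞ ♝ ♛ ♚ ♝ ♞ ♜│8
7│♟ · ♟ ♟ ♟ ♟ ♟ ♟│7
6│· · · · · · · ·│6
5│· ♟ · · · · · ·│5
4│· · · · ♙ · ♙ ·│4
3│· · · · · · · ·│3
2│♙ ♙ ♙ ♙ · ♙ · ♙│2
1│♖ ♘ ♗ ♕ ♔ ♗ ♘ ♖│1
  ─────────────────
  a b c d e f g h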